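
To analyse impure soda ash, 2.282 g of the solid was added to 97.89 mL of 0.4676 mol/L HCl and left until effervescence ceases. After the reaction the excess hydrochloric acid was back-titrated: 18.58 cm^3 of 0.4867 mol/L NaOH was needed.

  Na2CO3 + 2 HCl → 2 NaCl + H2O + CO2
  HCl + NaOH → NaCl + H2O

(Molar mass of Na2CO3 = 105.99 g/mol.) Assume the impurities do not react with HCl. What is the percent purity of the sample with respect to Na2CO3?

n(HCl) added = 0.09789 × 0.4676 = 0.04577 mol
n(NaOH) used in back-titration = 0.01858 × 0.4867 = 9.043 × 10^-3 mol
n(HCl) left over = 9.043 × 10^-3 mol (1:1 ratio)
n(HCl) consumed by analyte = 0.04577 − 9.043 × 10^-3 = 0.03673 mol
From the 1:2 ratio, n(Na2CO3) = 1/2 × 0.03673 = 0.01837 mol
mass of Na2CO3 = 0.01837 × 105.99 = 1.947 g
% Na2CO3 = 1.947 / 2.282 × 100 = 85.30 %

85.30 %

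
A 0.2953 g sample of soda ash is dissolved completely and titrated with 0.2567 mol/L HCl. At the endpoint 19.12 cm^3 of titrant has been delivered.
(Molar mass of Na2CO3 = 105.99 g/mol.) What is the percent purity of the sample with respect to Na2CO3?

88.08 %

Na2CO3 + 2 HCl → 2 NaCl + H2O + CO2
n(HCl) = 0.01912 L × 0.2567 mol/L = 4.908 × 10^-3 mol
From the 1:2 ratio, n(Na2CO3) = 1/2 × 4.908 × 10^-3 = 2.454 × 10^-3 mol
mass of Na2CO3 = 2.454 × 10^-3 × 105.99 g/mol = 0.2601 g
% Na2CO3 = 0.2601 / 0.2953 × 100 = 88.08 %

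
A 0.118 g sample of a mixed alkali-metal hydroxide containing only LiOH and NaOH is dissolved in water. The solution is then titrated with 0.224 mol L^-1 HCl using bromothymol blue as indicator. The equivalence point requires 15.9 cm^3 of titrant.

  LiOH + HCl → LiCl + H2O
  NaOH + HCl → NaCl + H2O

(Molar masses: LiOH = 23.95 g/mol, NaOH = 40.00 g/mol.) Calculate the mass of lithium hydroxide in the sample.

0.0365 g

n(HCl) = 0.0159 × 0.224 = 3.56 × 10^-3 mol
Let x = n(LiOH), y = n(NaOH).
Titrant: 1x + 1y = 3.56 × 10^-3;  mass: 23.95x + 40.00y = 0.118
Solving, x = 1.52 × 10^-3 mol, y = 2.04 × 10^-3 mol
mass of LiOH = 1.52 × 10^-3 × 23.95 = 0.0365 g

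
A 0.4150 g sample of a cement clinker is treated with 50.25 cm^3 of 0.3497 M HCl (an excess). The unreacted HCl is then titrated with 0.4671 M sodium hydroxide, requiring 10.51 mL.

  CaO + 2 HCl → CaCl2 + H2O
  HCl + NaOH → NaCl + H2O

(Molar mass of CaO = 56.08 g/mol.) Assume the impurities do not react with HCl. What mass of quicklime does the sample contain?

n(HCl) added = 0.05025 × 0.3497 = 0.01757 mol
n(NaOH) used in back-titration = 0.01051 × 0.4671 = 4.909 × 10^-3 mol
n(HCl) left over = 4.909 × 10^-3 mol (1:1 ratio)
n(HCl) consumed by analyte = 0.01757 − 4.909 × 10^-3 = 0.01266 mol
From the 1:2 ratio, n(CaO) = 1/2 × 0.01266 = 6.332 × 10^-3 mol
mass of CaO = 6.332 × 10^-3 × 56.08 = 0.3551 g

0.3551 g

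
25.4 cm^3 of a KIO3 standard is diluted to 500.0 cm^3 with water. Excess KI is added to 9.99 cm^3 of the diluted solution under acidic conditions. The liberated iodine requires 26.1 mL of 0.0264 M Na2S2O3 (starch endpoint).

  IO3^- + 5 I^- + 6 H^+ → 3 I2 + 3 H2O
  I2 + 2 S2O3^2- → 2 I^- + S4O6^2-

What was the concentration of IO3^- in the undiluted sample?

n(S2O3^2-) = 0.0261 × 0.0264 = 6.89 × 10^-4 mol
n(I2) = n(S2O3^2-)/2 = 3.45 × 10^-4 mol
From the 1:3 ratio, n(IO3^-) in the aliquot = 1/3 × 3.45 × 10^-4 = 1.15 × 10^-4 mol
[IO3^-]_dilute = 1.15 × 10^-4 / 0.00999 = 0.0115 mol/L
[IO3^-]_original = 0.0115 × 500.0/25.4 = 0.226 mol/L

0.226 M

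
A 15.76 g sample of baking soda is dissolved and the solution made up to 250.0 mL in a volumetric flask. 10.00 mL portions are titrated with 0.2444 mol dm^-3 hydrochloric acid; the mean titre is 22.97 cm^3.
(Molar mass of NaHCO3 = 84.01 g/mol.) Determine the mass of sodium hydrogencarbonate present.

NaHCO3 + HCl → NaCl + H2O + CO2
n(HCl) per titration = 0.02297 × 0.2444 = 5.614 × 10^-3 mol
n(NaHCO3) in each aliquot = 5.614 × 10^-3 mol (1:1 ratio)
n(NaHCO3) in the whole flask = 5.614 × 10^-3 × 250.0/10.00 = 0.1403 mol
mass of NaHCO3 = 0.1403 × 84.01 = 11.79 g

11.79 g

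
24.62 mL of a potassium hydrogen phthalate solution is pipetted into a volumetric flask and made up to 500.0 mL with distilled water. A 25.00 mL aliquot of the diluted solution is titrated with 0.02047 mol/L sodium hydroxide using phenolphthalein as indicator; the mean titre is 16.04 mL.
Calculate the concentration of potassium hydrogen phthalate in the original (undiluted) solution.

0.2667 mol/L

KHC8H4O4 + NaOH → KNaC8H4O4 + H2O
n(NaOH) = 0.01604 × 0.02047 = 3.283 × 10^-4 mol
n(KHC8H4O4) in the aliquot = 3.283 × 10^-4 mol (1:1 ratio)
[KHC8H4O4]_dilute = 3.283 × 10^-4 / 0.02500 = 0.01313 mol/L
Dilution factor = 500.0 / 24.62 = 20.31
[KHC8H4O4]_stock = 0.01313 × 20.31 = 0.2667 mol/L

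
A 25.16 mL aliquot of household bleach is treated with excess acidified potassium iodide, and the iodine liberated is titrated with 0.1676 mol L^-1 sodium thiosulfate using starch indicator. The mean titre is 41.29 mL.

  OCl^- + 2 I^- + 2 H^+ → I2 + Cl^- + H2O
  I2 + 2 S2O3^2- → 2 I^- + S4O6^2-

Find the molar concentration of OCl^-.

0.1375 mol/L

n(S2O3^2-) = 0.04129 × 0.1676 = 6.920 × 10^-3 mol
n(I2) = n(S2O3^2-)/2 = 3.460 × 10^-3 mol
n(OCl^-) in the aliquot = 3.460 × 10^-3 mol (1:1 ratio)
[OCl^-] = 3.460 × 10^-3 / 0.02516 = 0.1375 mol/L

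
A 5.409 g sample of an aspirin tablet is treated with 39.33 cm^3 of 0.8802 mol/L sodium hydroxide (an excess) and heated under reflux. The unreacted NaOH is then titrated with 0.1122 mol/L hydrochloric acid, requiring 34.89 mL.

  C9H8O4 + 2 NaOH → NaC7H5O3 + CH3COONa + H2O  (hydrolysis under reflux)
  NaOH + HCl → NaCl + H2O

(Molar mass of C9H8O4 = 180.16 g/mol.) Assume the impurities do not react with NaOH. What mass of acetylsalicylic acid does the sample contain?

2.766 g

n(NaOH) added = 0.03933 × 0.8802 = 0.03462 mol
n(HCl) used in back-titration = 0.03489 × 0.1122 = 3.915 × 10^-3 mol
n(NaOH) left over = 3.915 × 10^-3 mol (1:1 ratio)
n(NaOH) consumed by analyte = 0.03462 − 3.915 × 10^-3 = 0.03070 mol
From the 1:2 ratio, n(C9H8O4) = 1/2 × 0.03070 = 0.01535 mol
mass of C9H8O4 = 0.01535 × 180.16 = 2.766 g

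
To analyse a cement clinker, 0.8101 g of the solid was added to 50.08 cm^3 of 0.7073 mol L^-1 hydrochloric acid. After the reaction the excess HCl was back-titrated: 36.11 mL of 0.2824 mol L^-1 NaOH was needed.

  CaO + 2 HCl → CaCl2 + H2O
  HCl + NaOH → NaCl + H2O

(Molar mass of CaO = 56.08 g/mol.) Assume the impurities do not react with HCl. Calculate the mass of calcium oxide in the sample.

n(HCl) added = 0.05008 × 0.7073 = 0.03542 mol
n(NaOH) used in back-titration = 0.03611 × 0.2824 = 0.01020 mol
n(HCl) left over = 0.01020 mol (1:1 ratio)
n(HCl) consumed by analyte = 0.03542 − 0.01020 = 0.02522 mol
From the 1:2 ratio, n(CaO) = 1/2 × 0.02522 = 0.01261 mol
mass of CaO = 0.01261 × 56.08 = 0.7073 g

0.7073 g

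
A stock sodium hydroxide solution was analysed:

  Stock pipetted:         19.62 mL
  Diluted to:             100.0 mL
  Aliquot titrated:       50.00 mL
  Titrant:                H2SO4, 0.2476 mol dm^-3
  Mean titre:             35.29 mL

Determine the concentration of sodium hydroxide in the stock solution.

1.781 mol/L

2 NaOH + H2SO4 → Na2SO4 + 2 H2O
n(H2SO4) = 0.03529 × 0.2476 = 8.738 × 10^-3 mol
From the 2:1 ratio, n(NaOH) in the aliquot = 2/1 × 8.738 × 10^-3 = 0.01748 mol
[NaOH]_dilute = 0.01748 / 0.05000 = 0.3495 mol/L
Dilution factor = 100.0 / 19.62 = 5.097
[NaOH]_stock = 0.3495 × 5.097 = 1.781 mol/L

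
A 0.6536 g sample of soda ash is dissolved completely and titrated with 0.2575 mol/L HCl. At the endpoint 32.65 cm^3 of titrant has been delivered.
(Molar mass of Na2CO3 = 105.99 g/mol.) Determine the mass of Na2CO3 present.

Na2CO3 + 2 HCl → 2 NaCl + H2O + CO2
n(HCl) = 0.03265 L × 0.2575 mol/L = 8.407 × 10^-3 mol
From the 1:2 ratio, n(Na2CO3) = 1/2 × 8.407 × 10^-3 = 4.204 × 10^-3 mol
mass of Na2CO3 = 4.204 × 10^-3 × 105.99 g/mol = 0.4455 g

0.4455 g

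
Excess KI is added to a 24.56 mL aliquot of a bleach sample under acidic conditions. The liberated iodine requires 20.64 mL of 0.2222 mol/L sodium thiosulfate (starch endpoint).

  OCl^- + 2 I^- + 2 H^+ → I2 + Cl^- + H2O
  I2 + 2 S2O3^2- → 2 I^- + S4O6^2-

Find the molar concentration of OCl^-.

0.09337 mol/L

n(S2O3^2-) = 0.02064 × 0.2222 = 4.586 × 10^-3 mol
n(I2) = n(S2O3^2-)/2 = 2.293 × 10^-3 mol
n(OCl^-) in the aliquot = 2.293 × 10^-3 mol (1:1 ratio)
[OCl^-] = 2.293 × 10^-3 / 0.02456 = 0.09337 mol/L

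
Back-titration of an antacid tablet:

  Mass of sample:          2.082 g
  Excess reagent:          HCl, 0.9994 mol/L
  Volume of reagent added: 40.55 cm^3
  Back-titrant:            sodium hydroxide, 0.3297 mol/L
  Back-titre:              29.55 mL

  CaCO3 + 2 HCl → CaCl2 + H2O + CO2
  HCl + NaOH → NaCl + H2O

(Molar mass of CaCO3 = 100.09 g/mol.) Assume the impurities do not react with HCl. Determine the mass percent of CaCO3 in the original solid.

n(HCl) added = 0.04055 × 0.9994 = 0.04053 mol
n(NaOH) used in back-titration = 0.02955 × 0.3297 = 9.743 × 10^-3 mol
n(HCl) left over = 9.743 × 10^-3 mol (1:1 ratio)
n(HCl) consumed by analyte = 0.04053 − 9.743 × 10^-3 = 0.03078 mol
From the 1:2 ratio, n(CaCO3) = 1/2 × 0.03078 = 0.01539 mol
mass of CaCO3 = 0.01539 × 100.09 = 1.541 g
% CaCO3 = 1.541 / 2.082 × 100 = 73.99 %

73.99 %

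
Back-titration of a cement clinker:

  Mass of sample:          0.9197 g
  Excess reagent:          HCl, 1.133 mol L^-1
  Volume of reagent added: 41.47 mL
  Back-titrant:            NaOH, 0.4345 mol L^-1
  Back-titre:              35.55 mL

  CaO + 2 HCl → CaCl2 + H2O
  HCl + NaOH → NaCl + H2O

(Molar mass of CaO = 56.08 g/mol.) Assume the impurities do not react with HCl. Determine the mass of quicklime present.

n(HCl) added = 0.04147 × 1.133 = 0.04699 mol
n(NaOH) used in back-titration = 0.03555 × 0.4345 = 0.01545 mol
n(HCl) left over = 0.01545 mol (1:1 ratio)
n(HCl) consumed by analyte = 0.04699 − 0.01545 = 0.03154 mol
From the 1:2 ratio, n(CaO) = 1/2 × 0.03154 = 0.01577 mol
mass of CaO = 0.01577 × 56.08 = 0.8844 g

0.8844 g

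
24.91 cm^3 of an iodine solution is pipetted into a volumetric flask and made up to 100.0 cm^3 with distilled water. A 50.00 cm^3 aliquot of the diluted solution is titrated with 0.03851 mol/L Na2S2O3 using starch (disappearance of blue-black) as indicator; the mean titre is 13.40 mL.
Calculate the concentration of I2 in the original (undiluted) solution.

I2 + 2 S2O3^2- → 2 I^- + S4O6^2-
n(Na2S2O3) = 0.01340 × 0.03851 = 5.160 × 10^-4 mol
From the 1:2 ratio, n(I2) in the aliquot = 1/2 × 5.160 × 10^-4 = 2.580 × 10^-4 mol
[I2]_dilute = 2.580 × 10^-4 / 0.05000 = 0.005160 mol/L
Dilution factor = 100.0 / 24.91 = 4.014
[I2]_stock = 0.005160 × 4.014 = 0.02072 mol/L

0.02072 mol/L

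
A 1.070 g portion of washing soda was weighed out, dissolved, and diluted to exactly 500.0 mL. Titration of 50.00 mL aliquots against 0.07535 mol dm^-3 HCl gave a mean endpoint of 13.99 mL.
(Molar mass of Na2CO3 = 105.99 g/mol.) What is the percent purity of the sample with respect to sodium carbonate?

Na2CO3 + 2 HCl → 2 NaCl + H2O + CO2
n(HCl) per titration = 0.01399 × 0.07535 = 1.054 × 10^-3 mol
From the 1:2 ratio, n(Na2CO3) in each aliquot = 1/2 × 1.054 × 10^-3 = 5.271 × 10^-4 mol
n(Na2CO3) in the whole flask = 5.271 × 10^-4 × 500.0/50.00 = 5.271 × 10^-3 mol
mass of Na2CO3 = 5.271 × 10^-3 × 105.99 = 0.5586 g
% Na2CO3 = 0.5586 / 1.070 × 100 = 52.21 %

52.21 %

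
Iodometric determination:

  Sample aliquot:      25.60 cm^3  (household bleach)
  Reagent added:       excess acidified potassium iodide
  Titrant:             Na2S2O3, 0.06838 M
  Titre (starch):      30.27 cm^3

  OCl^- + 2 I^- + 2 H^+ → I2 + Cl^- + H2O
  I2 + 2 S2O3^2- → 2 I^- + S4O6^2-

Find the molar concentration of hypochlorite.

0.04043 M

n(S2O3^2-) = 0.03027 × 0.06838 = 2.070 × 10^-3 mol
n(I2) = n(S2O3^2-)/2 = 1.035 × 10^-3 mol
n(OCl^-) in the aliquot = 1.035 × 10^-3 mol (1:1 ratio)
[OCl^-] = 1.035 × 10^-3 / 0.02560 = 0.04043 mol/L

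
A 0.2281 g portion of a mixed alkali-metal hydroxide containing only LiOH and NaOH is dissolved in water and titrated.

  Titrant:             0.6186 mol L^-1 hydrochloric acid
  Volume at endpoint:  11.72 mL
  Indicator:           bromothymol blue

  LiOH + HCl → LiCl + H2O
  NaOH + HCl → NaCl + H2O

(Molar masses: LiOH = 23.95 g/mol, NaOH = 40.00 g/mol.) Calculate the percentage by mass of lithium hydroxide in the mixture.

n(HCl) = 0.01172 × 0.6186 = 7.250 × 10^-3 mol
Let x = n(LiOH), y = n(NaOH).
Titrant: 1x + 1y = 7.250 × 10^-3;  mass: 23.95x + 40.00y = 0.2281
Solving, x = 3.857 × 10^-3 mol, y = 3.393 × 10^-3 mol
mass of LiOH = 3.857 × 10^-3 × 23.95 = 0.09237 g
% LiOH = 0.09237 / 0.2281 × 100 = 40.49 %

40.49 %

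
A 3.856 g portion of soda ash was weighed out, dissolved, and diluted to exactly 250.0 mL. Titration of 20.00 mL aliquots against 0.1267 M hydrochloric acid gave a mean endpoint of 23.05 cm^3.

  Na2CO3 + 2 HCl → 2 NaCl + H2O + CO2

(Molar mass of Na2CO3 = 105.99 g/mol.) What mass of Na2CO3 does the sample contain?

1.935 g

n(HCl) per titration = 0.02305 × 0.1267 = 2.920 × 10^-3 mol
From the 1:2 ratio, n(Na2CO3) in each aliquot = 1/2 × 2.920 × 10^-3 = 1.460 × 10^-3 mol
n(Na2CO3) in the whole flask = 1.460 × 10^-3 × 250.0/20.00 = 0.01825 mol
mass of Na2CO3 = 0.01825 × 105.99 = 1.935 g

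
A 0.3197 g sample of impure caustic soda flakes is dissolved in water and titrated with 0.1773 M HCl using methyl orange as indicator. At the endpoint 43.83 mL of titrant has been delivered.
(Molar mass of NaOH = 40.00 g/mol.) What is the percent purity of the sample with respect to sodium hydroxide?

NaOH + HCl → NaCl + H2O
n(HCl) = 0.04383 L × 0.1773 mol/L = 7.771 × 10^-3 mol
n(NaOH) = 7.771 × 10^-3 mol (1:1 ratio)
mass of NaOH = 7.771 × 10^-3 × 40.00 g/mol = 0.3108 g
% NaOH = 0.3108 / 0.3197 × 100 = 97.23 %

97.23 %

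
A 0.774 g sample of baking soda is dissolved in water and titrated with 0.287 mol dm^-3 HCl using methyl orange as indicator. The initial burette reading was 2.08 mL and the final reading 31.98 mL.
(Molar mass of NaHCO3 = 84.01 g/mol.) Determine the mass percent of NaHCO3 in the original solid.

NaHCO3 + HCl → NaCl + H2O + CO2
n(HCl) = 0.0299 L × 0.287 mol/L = 8.58 × 10^-3 mol
n(NaHCO3) = 8.58 × 10^-3 mol (1:1 ratio)
mass of NaHCO3 = 8.58 × 10^-3 × 84.01 g/mol = 0.721 g
% NaHCO3 = 0.721 / 0.774 × 100 = 93.1 %

93.1 %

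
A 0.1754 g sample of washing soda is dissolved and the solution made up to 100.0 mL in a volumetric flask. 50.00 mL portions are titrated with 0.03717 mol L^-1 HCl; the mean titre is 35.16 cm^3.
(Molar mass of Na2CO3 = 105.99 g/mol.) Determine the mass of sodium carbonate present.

Na2CO3 + 2 HCl → 2 NaCl + H2O + CO2
n(HCl) per titration = 0.03516 × 0.03717 = 1.307 × 10^-3 mol
From the 1:2 ratio, n(Na2CO3) in each aliquot = 1/2 × 1.307 × 10^-3 = 6.534 × 10^-4 mol
n(Na2CO3) in the whole flask = 6.534 × 10^-4 × 100.0/50.00 = 1.307 × 10^-3 mol
mass of Na2CO3 = 1.307 × 10^-3 × 105.99 = 0.1385 g

0.1385 g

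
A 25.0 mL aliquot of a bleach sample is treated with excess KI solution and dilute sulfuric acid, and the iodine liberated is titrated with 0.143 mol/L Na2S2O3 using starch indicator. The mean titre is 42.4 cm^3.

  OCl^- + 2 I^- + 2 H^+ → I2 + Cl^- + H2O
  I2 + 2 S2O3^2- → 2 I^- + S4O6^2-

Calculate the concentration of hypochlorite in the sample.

0.121 mol/L

n(S2O3^2-) = 0.0424 × 0.143 = 6.06 × 10^-3 mol
n(I2) = n(S2O3^2-)/2 = 3.03 × 10^-3 mol
n(OCl^-) in the aliquot = 3.03 × 10^-3 mol (1:1 ratio)
[OCl^-] = 3.03 × 10^-3 / 0.0250 = 0.121 mol/L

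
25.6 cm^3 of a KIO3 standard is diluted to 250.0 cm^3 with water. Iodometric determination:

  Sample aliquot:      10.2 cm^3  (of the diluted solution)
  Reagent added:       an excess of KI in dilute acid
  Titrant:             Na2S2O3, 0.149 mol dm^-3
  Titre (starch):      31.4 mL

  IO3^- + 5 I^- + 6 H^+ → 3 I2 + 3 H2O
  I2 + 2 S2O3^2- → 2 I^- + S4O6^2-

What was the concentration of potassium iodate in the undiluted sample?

n(S2O3^2-) = 0.0314 × 0.149 = 4.68 × 10^-3 mol
n(I2) = n(S2O3^2-)/2 = 2.34 × 10^-3 mol
From the 1:3 ratio, n(IO3^-) in the aliquot = 1/3 × 2.34 × 10^-3 = 7.80 × 10^-4 mol
[IO3^-]_dilute = 7.80 × 10^-4 / 0.0102 = 0.0764 mol/L
[IO3^-]_original = 0.0764 × 250.0/25.6 = 0.747 mol/L

0.747 mol/L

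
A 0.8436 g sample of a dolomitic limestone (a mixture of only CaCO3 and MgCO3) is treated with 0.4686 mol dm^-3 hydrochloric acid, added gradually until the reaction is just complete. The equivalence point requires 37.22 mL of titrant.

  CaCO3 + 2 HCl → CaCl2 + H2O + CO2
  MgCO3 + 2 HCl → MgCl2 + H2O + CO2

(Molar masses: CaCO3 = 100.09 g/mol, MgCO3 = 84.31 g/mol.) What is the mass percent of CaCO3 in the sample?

n(HCl) = 0.03722 × 0.4686 = 0.01744 mol
Let x = n(CaCO3), y = n(MgCO3).
Titrant: 2x + 2y = 0.01744;  mass: 100.09x + 84.31y = 0.8436
Solving, x = 6.867 × 10^-3 mol, y = 1.854 × 10^-3 mol
mass of CaCO3 = 6.867 × 10^-3 × 100.09 = 0.6873 g
% CaCO3 = 0.6873 / 0.8436 × 100 = 81.48 %

81.48 %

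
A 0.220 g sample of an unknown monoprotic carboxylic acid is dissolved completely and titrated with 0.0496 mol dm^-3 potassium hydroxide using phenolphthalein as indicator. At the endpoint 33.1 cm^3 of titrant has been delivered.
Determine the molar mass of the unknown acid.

n(KOH) = 0.0331 L × 0.0496 mol/L = 1.64 × 10^-3 mol
n(HA) = 1.64 × 10^-3 mol (1:1 ratio)
M = m / n = 0.220 g / 1.64 × 10^-3 mol = 134 g/mol

134 g/mol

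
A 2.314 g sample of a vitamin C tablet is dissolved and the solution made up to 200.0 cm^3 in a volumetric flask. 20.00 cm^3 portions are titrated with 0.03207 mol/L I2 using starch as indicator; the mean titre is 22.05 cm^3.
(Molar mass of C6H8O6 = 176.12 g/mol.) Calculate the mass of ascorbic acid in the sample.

C6H8O6 + I2 → C6H6O6 + 2 HI
n(I2) per titration = 0.02205 × 0.03207 = 7.071 × 10^-4 mol
n(C6H8O6) in each aliquot = 7.071 × 10^-4 mol (1:1 ratio)
n(C6H8O6) in the whole flask = 7.071 × 10^-4 × 200.0/20.00 = 7.071 × 10^-3 mol
mass of C6H8O6 = 7.071 × 10^-3 × 176.12 = 1.245 g

1.245 g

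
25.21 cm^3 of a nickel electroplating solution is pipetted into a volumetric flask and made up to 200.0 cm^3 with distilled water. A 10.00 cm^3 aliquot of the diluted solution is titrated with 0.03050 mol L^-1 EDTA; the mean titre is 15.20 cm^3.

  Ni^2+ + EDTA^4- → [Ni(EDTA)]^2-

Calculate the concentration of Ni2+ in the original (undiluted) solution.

0.3678 mol/L

n(EDTA) = 0.01520 × 0.03050 = 4.636 × 10^-4 mol
n(Ni2+) in the aliquot = 4.636 × 10^-4 mol (1:1 ratio)
[Ni2+]_dilute = 4.636 × 10^-4 / 0.01000 = 0.04636 mol/L
Dilution factor = 200.0 / 25.21 = 7.933
[Ni2+]_stock = 0.04636 × 7.933 = 0.3678 mol/L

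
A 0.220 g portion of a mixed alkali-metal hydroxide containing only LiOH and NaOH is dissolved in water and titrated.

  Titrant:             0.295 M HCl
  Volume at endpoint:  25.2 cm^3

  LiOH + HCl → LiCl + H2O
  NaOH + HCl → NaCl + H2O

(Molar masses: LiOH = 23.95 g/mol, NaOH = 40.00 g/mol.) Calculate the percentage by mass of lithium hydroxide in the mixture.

52.5 %

n(HCl) = 0.0252 × 0.295 = 7.43 × 10^-3 mol
Let x = n(LiOH), y = n(NaOH).
Titrant: 1x + 1y = 7.43 × 10^-3;  mass: 23.95x + 40.00y = 0.220
Solving, x = 4.82 × 10^-3 mol, y = 2.61 × 10^-3 mol
mass of LiOH = 4.82 × 10^-3 × 23.95 = 0.115 g
% LiOH = 0.115 / 0.220 × 100 = 52.5 %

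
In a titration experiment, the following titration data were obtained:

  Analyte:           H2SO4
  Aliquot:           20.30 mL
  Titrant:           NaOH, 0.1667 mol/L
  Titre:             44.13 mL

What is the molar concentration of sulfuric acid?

0.1812 mol/L

H2SO4 + 2 NaOH → Na2SO4 + 2 H2O
n(NaOH) = 0.04413 L × 0.1667 mol/L = 7.356 × 10^-3 mol
From the 1:2 mole ratio, n(H2SO4) = 1/2 × 7.356 × 10^-3 = 3.678 × 10^-3 mol
[H2SO4] = 3.678 × 10^-3 mol / 0.02030 L = 0.1812 mol/L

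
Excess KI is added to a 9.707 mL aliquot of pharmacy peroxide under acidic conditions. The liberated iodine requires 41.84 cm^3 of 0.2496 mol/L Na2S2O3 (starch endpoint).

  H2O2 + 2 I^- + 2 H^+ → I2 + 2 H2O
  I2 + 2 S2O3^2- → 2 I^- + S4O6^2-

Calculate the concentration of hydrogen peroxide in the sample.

0.5379 mol/L

n(S2O3^2-) = 0.04184 × 0.2496 = 0.01044 mol
n(I2) = n(S2O3^2-)/2 = 5.222 × 10^-3 mol
n(H2O2) in the aliquot = 5.222 × 10^-3 mol (1:1 ratio)
[H2O2] = 5.222 × 10^-3 / 0.009707 = 0.5379 mol/L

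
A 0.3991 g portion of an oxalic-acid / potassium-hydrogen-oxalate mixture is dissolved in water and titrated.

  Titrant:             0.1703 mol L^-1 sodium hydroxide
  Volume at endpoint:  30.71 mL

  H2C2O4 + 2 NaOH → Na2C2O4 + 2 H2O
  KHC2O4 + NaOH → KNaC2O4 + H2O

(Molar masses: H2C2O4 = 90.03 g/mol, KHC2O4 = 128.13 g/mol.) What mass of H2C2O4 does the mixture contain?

0.1468 g

n(NaOH) = 0.03071 × 0.1703 = 5.230 × 10^-3 mol
Let x = n(H2C2O4), y = n(KHC2O4).
Titrant: 2x + 1y = 5.230 × 10^-3;  mass: 90.03x + 128.13y = 0.3991
Solving, x = 1.630 × 10^-3 mol, y = 1.969 × 10^-3 mol
mass of H2C2O4 = 1.630 × 10^-3 × 90.03 = 0.1468 g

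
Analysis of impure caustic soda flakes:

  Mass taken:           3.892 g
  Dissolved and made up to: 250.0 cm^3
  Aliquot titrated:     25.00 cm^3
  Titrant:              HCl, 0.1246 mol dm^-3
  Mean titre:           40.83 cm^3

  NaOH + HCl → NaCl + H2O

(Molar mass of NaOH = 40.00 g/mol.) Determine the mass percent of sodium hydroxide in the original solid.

52.29 %

n(HCl) per titration = 0.04083 × 0.1246 = 5.087 × 10^-3 mol
n(NaOH) in each aliquot = 5.087 × 10^-3 mol (1:1 ratio)
n(NaOH) in the whole flask = 5.087 × 10^-3 × 250.0/25.00 = 0.05087 mol
mass of NaOH = 0.05087 × 40.00 = 2.035 g
% NaOH = 2.035 / 3.892 × 100 = 52.29 %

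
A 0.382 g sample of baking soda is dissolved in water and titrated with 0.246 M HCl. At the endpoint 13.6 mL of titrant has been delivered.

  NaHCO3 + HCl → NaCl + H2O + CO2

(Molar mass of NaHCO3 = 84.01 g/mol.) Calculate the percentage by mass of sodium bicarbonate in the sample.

73.6 %

n(HCl) = 0.0136 L × 0.246 mol/L = 3.35 × 10^-3 mol
n(NaHCO3) = 3.35 × 10^-3 mol (1:1 ratio)
mass of NaHCO3 = 3.35 × 10^-3 × 84.01 g/mol = 0.281 g
% NaHCO3 = 0.281 / 0.382 × 100 = 73.6 %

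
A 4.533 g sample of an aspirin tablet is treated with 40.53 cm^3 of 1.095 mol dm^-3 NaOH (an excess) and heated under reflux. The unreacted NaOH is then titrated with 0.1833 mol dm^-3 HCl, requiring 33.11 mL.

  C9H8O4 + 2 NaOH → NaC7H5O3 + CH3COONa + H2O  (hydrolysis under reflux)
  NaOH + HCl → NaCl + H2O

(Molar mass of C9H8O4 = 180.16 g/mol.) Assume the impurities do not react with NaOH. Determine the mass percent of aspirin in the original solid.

76.13 %

n(NaOH) added = 0.04053 × 1.095 = 0.04438 mol
n(HCl) used in back-titration = 0.03311 × 0.1833 = 6.069 × 10^-3 mol
n(NaOH) left over = 6.069 × 10^-3 mol (1:1 ratio)
n(NaOH) consumed by analyte = 0.04438 − 6.069 × 10^-3 = 0.03831 mol
From the 1:2 ratio, n(C9H8O4) = 1/2 × 0.03831 = 0.01916 mol
mass of C9H8O4 = 0.01916 × 180.16 = 3.451 g
% C9H8O4 = 3.451 / 4.533 × 100 = 76.13 %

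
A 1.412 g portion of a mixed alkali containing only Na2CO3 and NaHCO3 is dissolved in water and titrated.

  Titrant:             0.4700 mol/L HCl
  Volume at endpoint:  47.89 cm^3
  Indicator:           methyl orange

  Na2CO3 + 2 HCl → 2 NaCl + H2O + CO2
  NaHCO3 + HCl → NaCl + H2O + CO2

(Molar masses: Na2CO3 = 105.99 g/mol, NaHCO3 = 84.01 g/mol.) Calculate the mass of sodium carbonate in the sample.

n(HCl) = 0.04789 × 0.4700 = 0.02251 mol
Let x = n(Na2CO3), y = n(NaHCO3).
Titrant: 2x + 1y = 0.02251;  mass: 105.99x + 84.01y = 1.412
Solving, x = 7.721 × 10^-3 mol, y = 7.067 × 10^-3 mol
mass of Na2CO3 = 7.721 × 10^-3 × 105.99 = 0.8183 g

0.8183 g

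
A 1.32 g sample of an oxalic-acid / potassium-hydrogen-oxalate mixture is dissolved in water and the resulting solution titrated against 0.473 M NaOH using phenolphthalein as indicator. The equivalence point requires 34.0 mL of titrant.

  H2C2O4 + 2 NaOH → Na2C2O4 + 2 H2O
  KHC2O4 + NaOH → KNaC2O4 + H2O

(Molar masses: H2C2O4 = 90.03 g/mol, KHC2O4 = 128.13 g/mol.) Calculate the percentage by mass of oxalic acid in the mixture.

30.4 %

n(NaOH) = 0.0340 × 0.473 = 0.0161 mol
Let x = n(H2C2O4), y = n(KHC2O4).
Titrant: 2x + 1y = 0.0161;  mass: 90.03x + 128.13y = 1.32
Solving, x = 4.46 × 10^-3 mol, y = 7.17 × 10^-3 mol
mass of H2C2O4 = 4.46 × 10^-3 × 90.03 = 0.401 g
% H2C2O4 = 0.401 / 1.32 × 100 = 30.4 %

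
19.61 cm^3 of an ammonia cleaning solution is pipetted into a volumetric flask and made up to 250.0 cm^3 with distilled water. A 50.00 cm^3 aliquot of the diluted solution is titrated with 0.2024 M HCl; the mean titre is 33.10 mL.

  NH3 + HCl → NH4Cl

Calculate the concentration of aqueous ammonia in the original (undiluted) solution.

n(HCl) = 0.03310 × 0.2024 = 6.699 × 10^-3 mol
n(NH3) in the aliquot = 6.699 × 10^-3 mol (1:1 ratio)
[NH3]_dilute = 6.699 × 10^-3 / 0.05000 = 0.1340 mol/L
Dilution factor = 250.0 / 19.61 = 12.75
[NH3]_stock = 0.1340 × 12.75 = 1.708 mol/L

1.708 M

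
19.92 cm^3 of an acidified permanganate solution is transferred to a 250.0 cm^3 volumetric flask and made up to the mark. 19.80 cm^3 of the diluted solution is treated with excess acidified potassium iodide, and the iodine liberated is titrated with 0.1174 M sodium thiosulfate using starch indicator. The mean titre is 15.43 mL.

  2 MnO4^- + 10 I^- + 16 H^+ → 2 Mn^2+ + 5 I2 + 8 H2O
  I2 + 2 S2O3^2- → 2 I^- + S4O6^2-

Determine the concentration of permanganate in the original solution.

n(S2O3^2-) = 0.01543 × 0.1174 = 1.811 × 10^-3 mol
n(I2) = n(S2O3^2-)/2 = 9.057 × 10^-4 mol
From the 2:5 ratio, n(MnO4^-) in the aliquot = 2/5 × 9.057 × 10^-4 = 3.623 × 10^-4 mol
[MnO4^-]_dilute = 3.623 × 10^-4 / 0.01980 = 0.01830 mol/L
[MnO4^-]_original = 0.01830 × 250.0/19.92 = 0.2296 mol/L

0.2296 M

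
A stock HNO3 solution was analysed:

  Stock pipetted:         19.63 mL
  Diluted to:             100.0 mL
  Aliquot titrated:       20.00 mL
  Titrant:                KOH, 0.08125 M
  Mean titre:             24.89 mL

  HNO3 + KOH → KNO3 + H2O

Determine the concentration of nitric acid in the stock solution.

0.5151 M

n(KOH) = 0.02489 × 0.08125 = 2.022 × 10^-3 mol
n(HNO3) in the aliquot = 2.022 × 10^-3 mol (1:1 ratio)
[HNO3]_dilute = 2.022 × 10^-3 / 0.02000 = 0.1011 mol/L
Dilution factor = 100.0 / 19.63 = 5.094
[HNO3]_stock = 0.1011 × 5.094 = 0.5151 mol/L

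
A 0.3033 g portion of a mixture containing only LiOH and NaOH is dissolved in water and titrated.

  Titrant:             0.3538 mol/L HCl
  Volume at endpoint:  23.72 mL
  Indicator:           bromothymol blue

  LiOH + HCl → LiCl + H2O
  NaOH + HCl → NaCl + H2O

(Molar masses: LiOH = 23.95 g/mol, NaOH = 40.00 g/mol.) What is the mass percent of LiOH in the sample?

n(HCl) = 0.02372 × 0.3538 = 8.392 × 10^-3 mol
Let x = n(LiOH), y = n(NaOH).
Titrant: 1x + 1y = 8.392 × 10^-3;  mass: 23.95x + 40.00y = 0.3033
Solving, x = 2.018 × 10^-3 mol, y = 6.374 × 10^-3 mol
mass of LiOH = 2.018 × 10^-3 × 23.95 = 0.04833 g
% LiOH = 0.04833 / 0.3033 × 100 = 15.93 %

15.93 %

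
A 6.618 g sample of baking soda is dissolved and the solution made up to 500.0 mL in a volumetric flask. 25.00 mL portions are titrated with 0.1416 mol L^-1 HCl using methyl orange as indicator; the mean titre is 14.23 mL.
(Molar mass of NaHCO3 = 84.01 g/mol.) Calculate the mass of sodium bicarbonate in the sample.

3.386 g

NaHCO3 + HCl → NaCl + H2O + CO2
n(HCl) per titration = 0.01423 × 0.1416 = 2.015 × 10^-3 mol
n(NaHCO3) in each aliquot = 2.015 × 10^-3 mol (1:1 ratio)
n(NaHCO3) in the whole flask = 2.015 × 10^-3 × 500.0/25.00 = 0.04030 mol
mass of NaHCO3 = 0.04030 × 84.01 = 3.386 g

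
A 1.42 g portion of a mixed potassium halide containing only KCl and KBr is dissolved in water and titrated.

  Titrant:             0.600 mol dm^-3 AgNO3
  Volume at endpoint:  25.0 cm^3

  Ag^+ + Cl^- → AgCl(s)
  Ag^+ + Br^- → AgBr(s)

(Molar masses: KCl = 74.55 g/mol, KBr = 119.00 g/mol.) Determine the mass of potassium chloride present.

n(AgNO3) = 0.0250 × 0.600 = 0.0150 mol
Let x = n(KCl), y = n(KBr).
Titrant: 1x + 1y = 0.0150;  mass: 74.55x + 119.00y = 1.42
Solving, x = 8.21 × 10^-3 mol, y = 6.79 × 10^-3 mol
mass of KCl = 8.21 × 10^-3 × 74.55 = 0.612 g

0.612 g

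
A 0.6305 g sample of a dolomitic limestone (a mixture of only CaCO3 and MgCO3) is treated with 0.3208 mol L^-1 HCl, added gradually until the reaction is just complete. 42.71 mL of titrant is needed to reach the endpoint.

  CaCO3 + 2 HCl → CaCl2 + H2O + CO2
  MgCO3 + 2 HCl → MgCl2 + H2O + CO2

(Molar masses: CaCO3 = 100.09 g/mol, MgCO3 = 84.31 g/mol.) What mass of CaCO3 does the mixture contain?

0.3357 g

n(HCl) = 0.04271 × 0.3208 = 0.01370 mol
Let x = n(CaCO3), y = n(MgCO3).
Titrant: 2x + 2y = 0.01370;  mass: 100.09x + 84.31y = 0.6305
Solving, x = 3.354 × 10^-3 mol, y = 3.497 × 10^-3 mol
mass of CaCO3 = 3.354 × 10^-3 × 100.09 = 0.3357 g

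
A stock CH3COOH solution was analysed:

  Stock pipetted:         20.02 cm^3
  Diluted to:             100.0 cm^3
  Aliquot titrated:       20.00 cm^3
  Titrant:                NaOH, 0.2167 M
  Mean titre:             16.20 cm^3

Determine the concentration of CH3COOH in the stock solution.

0.8768 M

CH3COOH + NaOH → CH3COONa + H2O
n(NaOH) = 0.01620 × 0.2167 = 3.511 × 10^-3 mol
n(CH3COOH) in the aliquot = 3.511 × 10^-3 mol (1:1 ratio)
[CH3COOH]_dilute = 3.511 × 10^-3 / 0.02000 = 0.1755 mol/L
Dilution factor = 100.0 / 20.02 = 4.995
[CH3COOH]_stock = 0.1755 × 4.995 = 0.8768 mol/L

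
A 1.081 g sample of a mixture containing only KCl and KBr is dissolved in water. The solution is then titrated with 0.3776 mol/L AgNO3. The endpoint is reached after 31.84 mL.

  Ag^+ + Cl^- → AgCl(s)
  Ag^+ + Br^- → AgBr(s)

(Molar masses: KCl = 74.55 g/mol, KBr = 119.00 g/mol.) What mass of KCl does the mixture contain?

0.5865 g

n(AgNO3) = 0.03184 × 0.3776 = 0.01202 mol
Let x = n(KCl), y = n(KBr).
Titrant: 1x + 1y = 0.01202;  mass: 74.55x + 119.00y = 1.081
Solving, x = 7.868 × 10^-3 mol, y = 4.155 × 10^-3 mol
mass of KCl = 7.868 × 10^-3 × 74.55 = 0.5865 g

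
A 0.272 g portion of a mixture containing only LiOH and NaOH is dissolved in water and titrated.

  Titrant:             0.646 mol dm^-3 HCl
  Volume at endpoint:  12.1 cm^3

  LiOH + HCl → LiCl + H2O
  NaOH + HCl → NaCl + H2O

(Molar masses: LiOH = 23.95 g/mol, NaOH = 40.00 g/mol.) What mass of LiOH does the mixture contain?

n(HCl) = 0.0121 × 0.646 = 7.82 × 10^-3 mol
Let x = n(LiOH), y = n(NaOH).
Titrant: 1x + 1y = 7.82 × 10^-3;  mass: 23.95x + 40.00y = 0.272
Solving, x = 2.53 × 10^-3 mol, y = 5.28 × 10^-3 mol
mass of LiOH = 2.53 × 10^-3 × 23.95 = 0.0607 g

0.0607 g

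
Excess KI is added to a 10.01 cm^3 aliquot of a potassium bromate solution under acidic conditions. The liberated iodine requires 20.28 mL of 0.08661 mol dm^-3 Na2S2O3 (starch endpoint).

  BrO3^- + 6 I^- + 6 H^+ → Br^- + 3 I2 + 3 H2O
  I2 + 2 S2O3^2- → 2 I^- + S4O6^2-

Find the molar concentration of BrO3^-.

n(S2O3^2-) = 0.02028 × 0.08661 = 1.756 × 10^-3 mol
n(I2) = n(S2O3^2-)/2 = 8.782 × 10^-4 mol
From the 1:3 ratio, n(BrO3^-) in the aliquot = 1/3 × 8.782 × 10^-4 = 2.927 × 10^-4 mol
[BrO3^-] = 2.927 × 10^-4 / 0.01001 = 0.02924 mol/L

0.02924 mol/L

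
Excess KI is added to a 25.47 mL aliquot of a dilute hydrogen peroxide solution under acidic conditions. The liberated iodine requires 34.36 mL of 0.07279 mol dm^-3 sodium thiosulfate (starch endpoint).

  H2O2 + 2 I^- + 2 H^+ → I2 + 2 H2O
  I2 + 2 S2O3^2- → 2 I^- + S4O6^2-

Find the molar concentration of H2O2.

n(S2O3^2-) = 0.03436 × 0.07279 = 2.501 × 10^-3 mol
n(I2) = n(S2O3^2-)/2 = 1.251 × 10^-3 mol
n(H2O2) in the aliquot = 1.251 × 10^-3 mol (1:1 ratio)
[H2O2] = 1.251 × 10^-3 / 0.02547 = 0.04910 mol/L

0.04910 mol/L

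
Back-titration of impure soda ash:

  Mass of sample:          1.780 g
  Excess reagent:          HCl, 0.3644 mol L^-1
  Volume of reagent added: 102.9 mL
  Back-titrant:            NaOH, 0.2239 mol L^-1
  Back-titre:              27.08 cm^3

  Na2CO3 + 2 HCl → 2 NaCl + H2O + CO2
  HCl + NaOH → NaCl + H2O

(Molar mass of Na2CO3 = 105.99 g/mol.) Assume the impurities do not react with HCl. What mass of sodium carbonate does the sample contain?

n(HCl) added = 0.1029 × 0.3644 = 0.03750 mol
n(NaOH) used in back-titration = 0.02708 × 0.2239 = 6.063 × 10^-3 mol
n(HCl) left over = 6.063 × 10^-3 mol (1:1 ratio)
n(HCl) consumed by analyte = 0.03750 − 6.063 × 10^-3 = 0.03143 mol
From the 1:2 ratio, n(Na2CO3) = 1/2 × 0.03143 = 0.01572 mol
mass of Na2CO3 = 0.01572 × 105.99 = 1.666 g

1.666 g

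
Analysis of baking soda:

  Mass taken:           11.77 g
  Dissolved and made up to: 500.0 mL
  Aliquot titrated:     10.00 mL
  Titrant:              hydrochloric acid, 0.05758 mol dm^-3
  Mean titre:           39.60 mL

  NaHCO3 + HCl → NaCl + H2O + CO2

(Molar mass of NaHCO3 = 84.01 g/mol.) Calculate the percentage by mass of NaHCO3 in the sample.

n(HCl) per titration = 0.03960 × 0.05758 = 2.280 × 10^-3 mol
n(NaHCO3) in each aliquot = 2.280 × 10^-3 mol (1:1 ratio)
n(NaHCO3) in the whole flask = 2.280 × 10^-3 × 500.0/10.00 = 0.1140 mol
mass of NaHCO3 = 0.1140 × 84.01 = 9.578 g
% NaHCO3 = 9.578 / 11.77 × 100 = 81.38 %

81.38 %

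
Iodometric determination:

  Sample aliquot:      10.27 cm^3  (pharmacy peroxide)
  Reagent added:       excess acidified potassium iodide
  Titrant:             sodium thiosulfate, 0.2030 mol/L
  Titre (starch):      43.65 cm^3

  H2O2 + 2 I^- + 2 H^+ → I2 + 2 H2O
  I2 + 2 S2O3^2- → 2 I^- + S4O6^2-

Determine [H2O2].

n(S2O3^2-) = 0.04365 × 0.2030 = 8.861 × 10^-3 mol
n(I2) = n(S2O3^2-)/2 = 4.430 × 10^-3 mol
n(H2O2) in the aliquot = 4.430 × 10^-3 mol (1:1 ratio)
[H2O2] = 4.430 × 10^-3 / 0.01027 = 0.4314 mol/L

0.4314 mol/L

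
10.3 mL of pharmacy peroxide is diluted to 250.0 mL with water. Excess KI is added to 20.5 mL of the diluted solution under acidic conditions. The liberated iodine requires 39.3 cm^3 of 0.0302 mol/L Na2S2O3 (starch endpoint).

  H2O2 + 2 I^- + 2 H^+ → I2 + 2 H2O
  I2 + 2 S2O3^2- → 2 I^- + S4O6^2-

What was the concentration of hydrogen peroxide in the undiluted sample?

0.703 mol/L

n(S2O3^2-) = 0.0393 × 0.0302 = 1.19 × 10^-3 mol
n(I2) = n(S2O3^2-)/2 = 5.93 × 10^-4 mol
n(H2O2) in the aliquot = 5.93 × 10^-4 mol (1:1 ratio)
[H2O2]_dilute = 5.93 × 10^-4 / 0.0205 = 0.0289 mol/L
[H2O2]_original = 0.0289 × 250.0/10.3 = 0.703 mol/L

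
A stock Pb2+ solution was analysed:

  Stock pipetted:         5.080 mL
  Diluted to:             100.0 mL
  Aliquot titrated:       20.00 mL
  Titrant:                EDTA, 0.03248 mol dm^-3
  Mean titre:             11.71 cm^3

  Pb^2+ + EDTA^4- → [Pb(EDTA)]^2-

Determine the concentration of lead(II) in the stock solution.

0.3744 mol/L

n(EDTA) = 0.01171 × 0.03248 = 3.803 × 10^-4 mol
n(Pb2+) in the aliquot = 3.803 × 10^-4 mol (1:1 ratio)
[Pb2+]_dilute = 3.803 × 10^-4 / 0.02000 = 0.01902 mol/L
Dilution factor = 100.0 / 5.080 = 19.69
[Pb2+]_stock = 0.01902 × 19.69 = 0.3744 mol/L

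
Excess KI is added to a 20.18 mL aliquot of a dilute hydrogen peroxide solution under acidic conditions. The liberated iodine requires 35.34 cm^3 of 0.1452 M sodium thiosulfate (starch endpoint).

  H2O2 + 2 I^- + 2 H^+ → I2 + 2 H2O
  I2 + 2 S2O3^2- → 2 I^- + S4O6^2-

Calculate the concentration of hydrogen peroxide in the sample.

0.1271 M

n(S2O3^2-) = 0.03534 × 0.1452 = 5.131 × 10^-3 mol
n(I2) = n(S2O3^2-)/2 = 2.566 × 10^-3 mol
n(H2O2) in the aliquot = 2.566 × 10^-3 mol (1:1 ratio)
[H2O2] = 2.566 × 10^-3 / 0.02018 = 0.1271 mol/L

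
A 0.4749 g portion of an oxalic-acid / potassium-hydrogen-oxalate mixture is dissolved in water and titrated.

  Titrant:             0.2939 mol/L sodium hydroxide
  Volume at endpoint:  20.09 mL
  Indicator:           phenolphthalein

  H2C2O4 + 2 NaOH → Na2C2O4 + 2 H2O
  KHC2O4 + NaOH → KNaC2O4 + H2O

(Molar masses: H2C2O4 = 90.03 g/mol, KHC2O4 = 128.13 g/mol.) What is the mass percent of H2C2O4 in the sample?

32.12 %

n(NaOH) = 0.02009 × 0.2939 = 5.904 × 10^-3 mol
Let x = n(H2C2O4), y = n(KHC2O4).
Titrant: 2x + 1y = 5.904 × 10^-3;  mass: 90.03x + 128.13y = 0.4749
Solving, x = 1.694 × 10^-3 mol, y = 2.516 × 10^-3 mol
mass of H2C2O4 = 1.694 × 10^-3 × 90.03 = 0.1525 g
% H2C2O4 = 0.1525 / 0.4749 × 100 = 32.12 %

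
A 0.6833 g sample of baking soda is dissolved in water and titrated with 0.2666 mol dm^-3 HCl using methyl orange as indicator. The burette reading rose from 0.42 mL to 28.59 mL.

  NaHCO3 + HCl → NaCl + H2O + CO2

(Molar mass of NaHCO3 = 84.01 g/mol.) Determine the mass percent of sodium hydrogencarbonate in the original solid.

92.34 %

n(HCl) = 0.02817 L × 0.2666 mol/L = 7.510 × 10^-3 mol
n(NaHCO3) = 7.510 × 10^-3 mol (1:1 ratio)
mass of NaHCO3 = 7.510 × 10^-3 × 84.01 g/mol = 0.6309 g
% NaHCO3 = 0.6309 / 0.6833 × 100 = 92.34 %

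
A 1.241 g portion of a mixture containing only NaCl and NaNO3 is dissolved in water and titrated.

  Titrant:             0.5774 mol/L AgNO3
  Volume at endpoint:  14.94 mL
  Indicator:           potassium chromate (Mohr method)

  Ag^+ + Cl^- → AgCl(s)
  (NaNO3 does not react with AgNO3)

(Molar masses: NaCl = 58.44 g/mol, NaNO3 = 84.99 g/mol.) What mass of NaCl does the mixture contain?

0.5041 g

n(AgNO3) = 0.01494 × 0.5774 = 8.626 × 10^-3 mol
Let x = n(NaCl), y = n(NaNO3).
Titrant: 1x = 8.626 × 10^-3;  mass: 58.44x + 84.99y = 1.241
Solving, x = 8.626 × 10^-3 mol, y = 8.670 × 10^-3 mol
mass of NaCl = 8.626 × 10^-3 × 58.44 = 0.5041 g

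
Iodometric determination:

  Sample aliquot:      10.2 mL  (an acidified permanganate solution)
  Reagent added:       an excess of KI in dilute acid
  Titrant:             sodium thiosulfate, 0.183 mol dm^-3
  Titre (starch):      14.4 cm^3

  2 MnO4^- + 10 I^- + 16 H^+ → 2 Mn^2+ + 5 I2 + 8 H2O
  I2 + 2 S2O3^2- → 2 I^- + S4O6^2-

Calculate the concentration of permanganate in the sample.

n(S2O3^2-) = 0.0144 × 0.183 = 2.64 × 10^-3 mol
n(I2) = n(S2O3^2-)/2 = 1.32 × 10^-3 mol
From the 2:5 ratio, n(MnO4^-) in the aliquot = 2/5 × 1.32 × 10^-3 = 5.27 × 10^-4 mol
[MnO4^-] = 5.27 × 10^-4 / 0.0102 = 0.0517 mol/L

0.0517 mol/L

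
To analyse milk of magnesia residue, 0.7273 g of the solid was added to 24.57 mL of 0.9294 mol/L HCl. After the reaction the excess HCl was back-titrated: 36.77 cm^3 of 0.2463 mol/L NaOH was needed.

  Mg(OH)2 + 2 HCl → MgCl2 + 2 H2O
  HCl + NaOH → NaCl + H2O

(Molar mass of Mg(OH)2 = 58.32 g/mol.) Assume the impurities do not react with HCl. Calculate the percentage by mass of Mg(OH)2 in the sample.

55.24 %

n(HCl) added = 0.02457 × 0.9294 = 0.02284 mol
n(NaOH) used in back-titration = 0.03677 × 0.2463 = 9.056 × 10^-3 mol
n(HCl) left over = 9.056 × 10^-3 mol (1:1 ratio)
n(HCl) consumed by analyte = 0.02284 − 9.056 × 10^-3 = 0.01378 mol
From the 1:2 ratio, n(Mg(OH)2) = 1/2 × 0.01378 = 6.889 × 10^-3 mol
mass of Mg(OH)2 = 6.889 × 10^-3 × 58.32 = 0.4018 g
% Mg(OH)2 = 0.4018 / 0.7273 × 100 = 55.24 %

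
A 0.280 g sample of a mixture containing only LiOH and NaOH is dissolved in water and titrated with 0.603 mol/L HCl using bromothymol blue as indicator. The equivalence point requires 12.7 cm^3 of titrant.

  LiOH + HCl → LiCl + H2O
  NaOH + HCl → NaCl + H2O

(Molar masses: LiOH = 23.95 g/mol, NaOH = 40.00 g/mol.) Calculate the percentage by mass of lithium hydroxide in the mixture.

n(HCl) = 0.0127 × 0.603 = 7.66 × 10^-3 mol
Let x = n(LiOH), y = n(NaOH).
Titrant: 1x + 1y = 7.66 × 10^-3;  mass: 23.95x + 40.00y = 0.280
Solving, x = 1.64 × 10^-3 mol, y = 6.02 × 10^-3 mol
mass of LiOH = 1.64 × 10^-3 × 23.95 = 0.0393 g
% LiOH = 0.0393 / 0.280 × 100 = 14.0 %

14.0 %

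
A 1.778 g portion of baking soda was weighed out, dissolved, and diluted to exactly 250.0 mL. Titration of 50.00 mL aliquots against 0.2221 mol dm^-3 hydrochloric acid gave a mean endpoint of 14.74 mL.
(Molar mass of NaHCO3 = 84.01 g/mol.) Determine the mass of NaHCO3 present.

1.375 g

NaHCO3 + HCl → NaCl + H2O + CO2
n(HCl) per titration = 0.01474 × 0.2221 = 3.274 × 10^-3 mol
n(NaHCO3) in each aliquot = 3.274 × 10^-3 mol (1:1 ratio)
n(NaHCO3) in the whole flask = 3.274 × 10^-3 × 250.0/50.00 = 0.01637 mol
mass of NaHCO3 = 0.01637 × 84.01 = 1.375 g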